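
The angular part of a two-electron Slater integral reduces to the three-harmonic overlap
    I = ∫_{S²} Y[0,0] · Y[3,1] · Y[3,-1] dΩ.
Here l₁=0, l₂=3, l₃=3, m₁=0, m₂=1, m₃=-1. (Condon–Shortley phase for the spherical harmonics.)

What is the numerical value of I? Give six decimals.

-0.282095

m-sum 0 ✓  L=6 even ✓  3≤3≤3 ✓
Π(2lᵢ+1) = 1×7×7 = 49
triangle coeff Δ(0,3,3) = 1/7
Σ_t [0,0]: t=0:+1/36 = 1/36
(3j)²=1/7 [(0 3 3; 0 0 0)], sign=-1
Σ_t [0,0]: t=0:+1/48 = 1/48
(3j)²=1/7 [(0 3 3; 0 1 -1)], sign=+1
⇒ 4πI² = 1/1
I = (-1)√(1/1/(4π)) = -0.28209479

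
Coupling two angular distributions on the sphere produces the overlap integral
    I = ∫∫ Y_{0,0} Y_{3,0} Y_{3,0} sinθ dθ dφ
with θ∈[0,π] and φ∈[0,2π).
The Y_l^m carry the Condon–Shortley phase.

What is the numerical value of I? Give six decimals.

0.282095

Rules hold: Σm=0, L=6 even, 3≤3≤3.
N = 1·7·7 = 49
Δ = 0!·0!·6!/7! = 1/7
Racah Σ t=0..0: t=0:+1/36 = 1/36
⇒ 3j(0 3 3; 0 0 0)² = 1/7, sgn -1
(m-triple is (0,0,0) — same symbol as above.)
4πI² = N·(3j₀)²·(3jₘ)² = 1/1
I = +1·√(1/4π) = 0.28209479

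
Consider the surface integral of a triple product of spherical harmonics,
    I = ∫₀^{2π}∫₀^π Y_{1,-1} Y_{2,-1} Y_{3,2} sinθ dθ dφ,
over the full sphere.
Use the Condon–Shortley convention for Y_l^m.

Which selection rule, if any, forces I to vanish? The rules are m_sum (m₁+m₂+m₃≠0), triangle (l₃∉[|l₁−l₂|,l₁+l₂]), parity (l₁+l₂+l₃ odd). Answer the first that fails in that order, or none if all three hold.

none

azimuthal sum: -1 − 1 + 2 = 0  ✓
1 ≤ 3 ≤ 3 (triangle on l)  ✓
L = 1 + 2 + 3 = 6 (even)  ✓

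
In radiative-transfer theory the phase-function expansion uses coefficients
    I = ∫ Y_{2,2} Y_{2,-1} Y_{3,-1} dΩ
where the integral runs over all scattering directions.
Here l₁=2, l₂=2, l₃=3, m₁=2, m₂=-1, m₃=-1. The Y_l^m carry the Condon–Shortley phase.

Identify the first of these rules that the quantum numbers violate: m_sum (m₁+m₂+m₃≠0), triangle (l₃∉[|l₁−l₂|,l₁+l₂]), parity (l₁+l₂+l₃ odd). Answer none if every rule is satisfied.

Σmᵢ = 0  ✓
l₃∈[|l₁−l₂|,l₁+l₂]=[0,4], have l₃=3  ✓
Σlᵢ = 7 ⇒ odd  ✗

parity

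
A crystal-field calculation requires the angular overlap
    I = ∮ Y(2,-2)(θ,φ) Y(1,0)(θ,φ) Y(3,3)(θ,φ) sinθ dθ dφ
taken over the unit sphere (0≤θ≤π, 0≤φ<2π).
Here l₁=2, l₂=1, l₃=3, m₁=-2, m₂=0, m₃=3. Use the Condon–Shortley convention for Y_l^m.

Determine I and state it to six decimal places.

0.000000

Σmᵢ = 1 ≠ 0, so the φ-integral vanishes; I = 0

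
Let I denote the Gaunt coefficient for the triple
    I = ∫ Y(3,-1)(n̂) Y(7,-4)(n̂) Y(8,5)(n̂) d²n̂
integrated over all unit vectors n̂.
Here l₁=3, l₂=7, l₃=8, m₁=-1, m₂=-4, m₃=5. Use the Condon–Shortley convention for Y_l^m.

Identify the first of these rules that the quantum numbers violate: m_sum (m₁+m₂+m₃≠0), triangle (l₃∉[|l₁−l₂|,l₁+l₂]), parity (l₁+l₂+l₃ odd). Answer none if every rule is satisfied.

Σmᵢ = 0  ✓
l₃∈[|l₁−l₂|,l₁+l₂]=[4,10], have l₃=8  ✓
Σlᵢ = 18 ⇒ even  ✓

none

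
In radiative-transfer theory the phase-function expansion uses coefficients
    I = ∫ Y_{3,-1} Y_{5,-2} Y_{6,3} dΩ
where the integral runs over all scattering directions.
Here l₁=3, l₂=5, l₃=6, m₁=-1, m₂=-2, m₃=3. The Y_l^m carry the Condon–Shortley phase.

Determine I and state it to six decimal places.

-0.152880

m-sum 0 ✓  L=14 even ✓  2≤6≤8 ✓
Π(2lᵢ+1) = 7×11×13 = 1001
triangle coeff Δ(3,5,6) = 1/675675
Σ_t [0,2]: t=0:+1/8640 t=1:−1/2304 t=2:+1/8640 = -7/34560
(3j)²=7/429 [(3 5 6; 0 0 0)], sign=-1
Σ_t [0,2]: t=0:+1/34560 t=1:−1/8640 t=2:+1/40320 = -1/16128
(3j)²=18/1001 [(3 5 6; -1 -2 3)], sign=+1
⇒ 4πI² = 42/143
I = (-1)√(42/143/(4π)) = -0.15288036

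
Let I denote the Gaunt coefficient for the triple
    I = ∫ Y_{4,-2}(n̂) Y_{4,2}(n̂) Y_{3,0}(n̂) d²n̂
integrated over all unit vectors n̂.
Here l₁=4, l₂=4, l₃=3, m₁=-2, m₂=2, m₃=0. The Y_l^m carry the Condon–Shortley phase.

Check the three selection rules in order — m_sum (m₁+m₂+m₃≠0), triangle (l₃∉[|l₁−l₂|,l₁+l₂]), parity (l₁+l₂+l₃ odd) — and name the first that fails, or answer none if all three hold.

parity

Σmᵢ = 0  ✓
l₃∈[|l₁−l₂|,l₁+l₂]=[0,8], have l₃=3  ✓
Σlᵢ = 11 ⇒ odd  ✗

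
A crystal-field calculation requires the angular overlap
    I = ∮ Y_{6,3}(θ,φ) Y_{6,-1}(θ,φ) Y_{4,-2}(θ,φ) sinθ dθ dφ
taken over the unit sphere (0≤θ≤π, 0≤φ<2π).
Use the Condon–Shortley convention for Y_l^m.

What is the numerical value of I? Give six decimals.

Rules hold: Σm=0, L=16 even, 0≤4≤12.
N = 13·13·9 = 1521
Δ = 8!·4!·4!/17! = 1/15315300
Racah Σ t=2..6: t=2:+1/829440 t=3:−1/25920 t=4:+1/9216 t=5:−1/25920 t=6:+1/829440 = 7/207360
⇒ 3j(6 6 4; 0 0 0)² = 28/2431, sgn +1
Racah Σ t=1..3: t=1:−1/483840 t=2:+1/51840 t=3:−1/69120 = 1/362880
⇒ 3j(6 6 4; 3 -1 -2)² = 16/17017, sgn +1
4πI² = N·(3j₀)²·(3jₘ)² = 576/34969
I = +1·√(0.0164717/4π) = 0.03620468

0.036205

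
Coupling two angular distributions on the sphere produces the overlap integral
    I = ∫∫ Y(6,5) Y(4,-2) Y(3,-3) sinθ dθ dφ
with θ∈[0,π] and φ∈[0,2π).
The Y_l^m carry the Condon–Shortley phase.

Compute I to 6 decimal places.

l₁+l₂+l₃=13 is odd: 3j(l;000)=0 ⇒ I=0

0.000000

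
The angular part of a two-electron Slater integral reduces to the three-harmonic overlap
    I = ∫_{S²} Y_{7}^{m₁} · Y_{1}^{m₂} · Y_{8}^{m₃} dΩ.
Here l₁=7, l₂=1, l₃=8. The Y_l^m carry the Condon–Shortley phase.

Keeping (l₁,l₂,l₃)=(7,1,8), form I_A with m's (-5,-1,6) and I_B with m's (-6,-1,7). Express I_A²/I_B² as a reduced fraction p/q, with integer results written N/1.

l's match ⇒ only the (l;m) 3-j factors differ between A and B.
A: triangle coeff Δ(7,1,8) = 1/2040; Σ_t [0,0]: t=0:+1/1916006400 = 1/1916006400; (3j)²=91/2040 [(7 1 8; -5 -1 6)], sign=+1
B: triangle coeff Δ(7,1,8) = 1/2040; Σ_t [0,0]: t=0:+1/12454041600 = 1/12454041600; (3j)²=7/136 [(7 1 8; -6 -1 7)], sign=-1
I_A²/I_B² = (91/2040)/(7/136) = 13/15

13/15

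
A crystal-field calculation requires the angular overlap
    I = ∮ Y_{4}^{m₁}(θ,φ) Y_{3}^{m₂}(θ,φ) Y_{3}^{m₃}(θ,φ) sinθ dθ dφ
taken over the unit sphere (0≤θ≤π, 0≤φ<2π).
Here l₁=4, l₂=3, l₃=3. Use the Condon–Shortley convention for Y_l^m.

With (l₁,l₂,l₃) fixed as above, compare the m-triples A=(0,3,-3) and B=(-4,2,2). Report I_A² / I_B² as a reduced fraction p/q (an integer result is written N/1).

Same 4,3,3: normalisation and zero-m 3j drop out of the ratio.
A: Δ: 4! 4! 2! / 11! → 1/34650; sum: t=4:+1/1152 = 1/1152; 3j²(4 3 3; 0 3 -3) = Δ·Π!·Σ² = 1/154  (sign +1)
B: Δ: 4! 4! 2! / 11! → 1/34650; sum: t=4:+1/576 = 1/576; 3j²(4 3 3; -4 2 2) = Δ·Π!·Σ² = 5/99  (sign -1)
I_A²/I_B² = (1/154)/(5/99) = 9/70

9/70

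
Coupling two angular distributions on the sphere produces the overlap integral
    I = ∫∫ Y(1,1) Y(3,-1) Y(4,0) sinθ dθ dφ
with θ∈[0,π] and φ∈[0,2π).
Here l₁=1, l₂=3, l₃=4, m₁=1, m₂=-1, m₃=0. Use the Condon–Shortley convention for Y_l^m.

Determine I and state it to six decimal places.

0.150786

m-sum 0 ✓  L=8 even ✓  2≤4≤4 ✓
Π(2lᵢ+1) = 3×7×9 = 189
triangle coeff Δ(1,3,4) = 1/252
Σ_t [0,0]: t=0:+1/36 = 1/36
(3j)²=4/63 [(1 3 4; 0 0 0)], sign=+1
Σ_t [0,0]: t=0:+1/96 = 1/96
(3j)²=1/42 [(1 3 4; 1 -1 0)], sign=+1
⇒ 4πI² = 2/7
I = (+1)√(2/7/(4π)) = 0.15078601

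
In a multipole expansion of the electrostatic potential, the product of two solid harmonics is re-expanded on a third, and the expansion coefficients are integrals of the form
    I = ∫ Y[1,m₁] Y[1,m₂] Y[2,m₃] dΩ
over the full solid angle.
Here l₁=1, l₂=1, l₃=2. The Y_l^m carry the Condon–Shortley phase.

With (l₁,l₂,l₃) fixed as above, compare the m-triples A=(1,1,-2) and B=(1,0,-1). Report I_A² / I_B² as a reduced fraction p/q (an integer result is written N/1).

2/1

Shared (l₁,l₂,l₃)=(1,1,2): N and (l;000)² cancel in I_A²/I_B².
A: Δ = 0!·2!·2!/5! = 1/30; Racah Σ t=0..0: t=0:+1/4 = 1/4; ⇒ 3j(1 1 2; 1 1 -2)² = 1/5, sgn +1
B: Δ = 0!·2!·2!/5! = 1/30; Racah Σ t=0..0: t=0:+1/2 = 1/2; ⇒ 3j(1 1 2; 1 0 -1)² = 1/10, sgn -1
I_A²/I_B² = (1/5)/(1/10) = 2/1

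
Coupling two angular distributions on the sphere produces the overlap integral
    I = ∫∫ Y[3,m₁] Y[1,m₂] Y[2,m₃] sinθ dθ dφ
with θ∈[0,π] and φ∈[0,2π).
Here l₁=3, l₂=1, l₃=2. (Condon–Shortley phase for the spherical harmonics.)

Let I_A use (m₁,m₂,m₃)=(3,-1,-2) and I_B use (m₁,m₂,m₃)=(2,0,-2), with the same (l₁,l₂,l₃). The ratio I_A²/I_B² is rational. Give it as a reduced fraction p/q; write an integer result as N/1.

3/1

Shared (l₁,l₂,l₃)=(3,1,2): N and (l;000)² cancel in I_A²/I_B².
A: Δ = 2!·4!·0!/7! = 1/105; Racah Σ t=0..0: t=0:+1/48 = 1/48; ⇒ 3j(3 1 2; 3 -1 -2)² = 1/7, sgn +1
B: Δ = 2!·4!·0!/7! = 1/105; Racah Σ t=1..1: t=1:−1/24 = -1/24; ⇒ 3j(3 1 2; 2 0 -2)² = 1/21, sgn -1
I_A²/I_B² = (1/7)/(1/21) = 3/1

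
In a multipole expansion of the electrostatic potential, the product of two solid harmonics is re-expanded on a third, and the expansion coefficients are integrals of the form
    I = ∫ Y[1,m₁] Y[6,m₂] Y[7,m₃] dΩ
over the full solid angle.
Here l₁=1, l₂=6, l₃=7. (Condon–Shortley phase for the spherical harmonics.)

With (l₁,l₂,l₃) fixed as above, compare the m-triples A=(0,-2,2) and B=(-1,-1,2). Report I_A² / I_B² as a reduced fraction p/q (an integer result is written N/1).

l's match ⇒ only the (l;m) 3-j factors differ between A and B.
A: triangle coeff Δ(1,6,7) = 1/1365; Σ_t [0,0]: t=0:+1/967680 = 1/967680; (3j)²=3/91 [(1 6 7; 0 -2 2)], sign=-1
B: triangle coeff Δ(1,6,7) = 1/1365; Σ_t [0,0]: t=0:+1/1209600 = 1/1209600; (3j)²=12/455 [(1 6 7; -1 -1 2)], sign=-1
I_A²/I_B² = (3/91)/(12/455) = 5/4

5/4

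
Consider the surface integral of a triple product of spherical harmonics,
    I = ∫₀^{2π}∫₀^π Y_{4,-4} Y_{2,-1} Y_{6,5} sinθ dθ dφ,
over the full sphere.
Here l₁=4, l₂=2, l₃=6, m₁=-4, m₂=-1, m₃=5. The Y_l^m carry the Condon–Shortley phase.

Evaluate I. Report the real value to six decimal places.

Rules hold: Σm=0, L=12 even, 2≤6≤6.
N = 9·5·13 = 585
Δ = 0!·8!·4!/13! = 1/6435
Racah Σ t=0..0: t=0:+1/2304 = 1/2304
⇒ 3j(4 2 6; 0 0 0)² = 5/143, sgn +1
Racah Σ t=0..0: t=0:+1/241920 = 1/241920
⇒ 3j(4 2 6; -4 -1 5)² = 1/39, sgn -1
4πI² = N·(3j₀)²·(3jₘ)² = 75/143
I = -1·√(0.524476/4π) = -0.20429497

-0.204295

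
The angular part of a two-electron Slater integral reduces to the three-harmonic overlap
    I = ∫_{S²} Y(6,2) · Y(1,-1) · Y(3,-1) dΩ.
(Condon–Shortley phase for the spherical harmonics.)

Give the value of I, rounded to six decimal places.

0.000000

triangle: need 5≤l₃≤7, have 3; I=0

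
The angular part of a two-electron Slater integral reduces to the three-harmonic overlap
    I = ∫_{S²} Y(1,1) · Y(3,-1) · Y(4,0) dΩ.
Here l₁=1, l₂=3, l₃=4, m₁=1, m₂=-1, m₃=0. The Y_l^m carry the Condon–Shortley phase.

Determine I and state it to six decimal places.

Checks pass: Σm=0; 8 even; l₃=4∈[2,4].
(2·1+1)(2·3+1)(2·4+1) = 189
Δ: 0! 2! 6! / 9! → 1/252
sum: t=0:+1/36 = 1/36
3j²(1 3 4; 0 0 0) = Δ·Π!·Σ² = 4/63  (sign +1)
sum: t=0:+1/96 = 1/96
3j²(1 3 4; 1 -1 0) = Δ·Π!·Σ² = 1/42  (sign +1)
combine: 4πI² = 189·4/63·1/42 = 2/7
take √, sign +1: I = 0.15078601

0.150786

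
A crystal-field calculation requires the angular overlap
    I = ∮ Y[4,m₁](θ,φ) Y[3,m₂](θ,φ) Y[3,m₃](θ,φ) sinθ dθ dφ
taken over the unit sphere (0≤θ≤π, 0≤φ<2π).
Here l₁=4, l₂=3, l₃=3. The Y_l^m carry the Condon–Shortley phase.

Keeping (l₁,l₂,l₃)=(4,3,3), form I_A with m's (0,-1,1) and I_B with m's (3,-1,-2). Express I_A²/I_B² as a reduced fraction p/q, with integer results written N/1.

Same 4,3,3: normalisation and zero-m 3j drop out of the ratio.
A: Δ: 4! 4! 2! / 11! → 1/34650; sum: t=0:+1/1152 t=1:−1/36 t=2:+1/32 = 5/1152; 3j²(4 3 3; 0 -1 1) = Δ·Π!·Σ² = 1/1386  (sign +1)
B: Δ: 4! 4! 2! / 11! → 1/34650; sum: t=0:+1/288 t=1:−1/144 = -1/288; 3j²(4 3 3; 3 -1 -2) = Δ·Π!·Σ² = 1/99  (sign +1)
I_A²/I_B² = (1/1386)/(1/99) = 1/14

1/14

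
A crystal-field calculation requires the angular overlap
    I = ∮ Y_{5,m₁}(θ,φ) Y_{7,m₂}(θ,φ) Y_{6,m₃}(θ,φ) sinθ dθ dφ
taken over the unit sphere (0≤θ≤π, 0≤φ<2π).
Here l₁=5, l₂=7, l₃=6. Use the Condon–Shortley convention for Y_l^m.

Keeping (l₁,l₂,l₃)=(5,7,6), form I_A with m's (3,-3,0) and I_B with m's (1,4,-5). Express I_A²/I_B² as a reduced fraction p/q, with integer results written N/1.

Same 5,7,6: normalisation and zero-m 3j drop out of the ratio.
A: Δ: 6! 4! 8! / 19! → 1/174594420; sum: t=0:+1/1658880 t=1:−1/518400 t=2:+1/1658880 = -1/1382400; 3j²(5 7 6; 3 -3 0) = Δ·Π!·Σ² = 504/46189  (sign -1)
B: Δ: 6! 4! 8! / 19! → 1/174594420; sum: t=3:−1/8709120 t=4:+1/5806080 = 1/17418240; 3j²(5 7 6; 1 4 -5) = Δ·Π!·Σ² = 275/88179  (sign -1)
I_A²/I_B² = (504/46189)/(275/88179) = 10584/3025

10584/3025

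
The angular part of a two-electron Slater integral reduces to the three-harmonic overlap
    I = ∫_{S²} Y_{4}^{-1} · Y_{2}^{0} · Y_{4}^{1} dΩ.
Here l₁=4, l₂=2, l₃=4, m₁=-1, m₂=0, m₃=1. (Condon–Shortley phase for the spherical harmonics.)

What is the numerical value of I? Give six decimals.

-0.139264

m-sum 0 ✓  L=10 even ✓  2≤4≤6 ✓
Π(2lᵢ+1) = 9×5×9 = 405
triangle coeff Δ(4,2,4) = 1/13860
Σ_t [0,2]: t=0:+1/192 t=1:−1/36 t=2:+1/192 = -5/288
(3j)²=20/693 [(4 2 4; 0 0 0)], sign=-1
Σ_t [0,2]: t=0:+1/480 t=1:−1/48 t=2:+1/144 = -17/1440
(3j)²=289/13860 [(4 2 4; -1 0 1)], sign=+1
⇒ 4πI² = 1445/5929
I = (-1)√(1445/5929/(4π)) = -0.13926381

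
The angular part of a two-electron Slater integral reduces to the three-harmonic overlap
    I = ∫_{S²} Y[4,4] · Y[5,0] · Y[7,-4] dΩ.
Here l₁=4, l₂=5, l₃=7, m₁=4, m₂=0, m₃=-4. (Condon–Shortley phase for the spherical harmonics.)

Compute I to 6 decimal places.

Checks pass: Σm=0; 16 even; l₃=7∈[1,9].
(2·4+1)(2·5+1)(2·7+1) = 1485
Δ: 2! 6! 8! / 17! → 1/6126120
sum: t=0:+1/69120 t=1:−1/20736 t=2:+1/69120 = -1/51840
3j²(4 5 7; 0 0 0) = Δ·Π!·Σ² = 280/21879  (sign +1)
sum: t=0:+1/1036800 = 1/1036800
3j²(4 5 7; 4 0 -4) = Δ·Π!·Σ² = 14/663  (sign -1)
combine: 4πI² = 1485·280/21879·14/663 = 19600/48841
take √, sign -1: I = -0.17870258

-0.178703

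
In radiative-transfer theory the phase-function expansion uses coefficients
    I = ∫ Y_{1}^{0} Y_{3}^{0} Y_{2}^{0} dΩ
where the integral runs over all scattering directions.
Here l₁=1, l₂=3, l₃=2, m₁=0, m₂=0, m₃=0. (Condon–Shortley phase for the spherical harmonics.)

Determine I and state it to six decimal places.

Checks pass: Σm=0; 6 even; l₃=2∈[2,4].
(2·1+1)(2·3+1)(2·2+1) = 105
Δ: 2! 0! 4! / 7! → 1/105
sum: t=1:−1/4 = -1/4
3j²(1 3 2; 0 0 0) = Δ·Π!·Σ² = 3/35  (sign -1)
(m-triple is (0,0,0) — same symbol as above.)
combine: 4πI² = 105·3/35·3/35 = 27/35
take √, sign +1: I = 0.24776670

0.247767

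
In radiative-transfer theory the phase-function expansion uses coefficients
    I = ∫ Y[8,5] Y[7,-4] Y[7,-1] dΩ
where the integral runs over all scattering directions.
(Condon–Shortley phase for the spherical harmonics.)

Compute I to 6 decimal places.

0.119600

m-sum 0 ✓  L=22 even ✓  1≤7≤15 ✓
Π(2lᵢ+1) = 17×15×15 = 3825
triangle coeff Δ(8,7,7) = 1/22086194130
Σ_t [1,7]: t=1:−1/18289152000 t=2:+1/248832000 t=3:−1/24883200 t=4:+1/11943936 t=5:−1/24883200 t=6:+1/248832000 t=7:−1/18289152000 = 11/975421440
(3j)²=1750/289731 [(8 7 7; 0 0 0)], sign=-1
Σ_t [0,3]: t=0:+1/1045094400 t=1:−1/348364800 t=2:+1/870912000 t=3:−1/20901888000 = -17/20901888000
(3j)²=17/2185 [(8 7 7; 5 -4 -1)], sign=-1
⇒ 4πI² = 446250/2482597
I = (+1)√(446250/2482597/(4π)) = 0.11959997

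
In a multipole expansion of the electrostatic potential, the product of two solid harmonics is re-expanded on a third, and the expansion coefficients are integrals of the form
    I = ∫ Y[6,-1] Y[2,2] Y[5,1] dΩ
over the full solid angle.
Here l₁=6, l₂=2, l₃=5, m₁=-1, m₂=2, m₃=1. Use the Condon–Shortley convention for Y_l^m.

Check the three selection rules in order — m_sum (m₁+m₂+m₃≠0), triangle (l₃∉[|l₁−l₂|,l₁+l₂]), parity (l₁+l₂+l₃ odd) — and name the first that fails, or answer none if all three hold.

m₁+m₂+m₃ = -1 + 2 + 1 = 2  ✗
triangle: |6−2|=4 ≤ l₃=5 ≤ 6+2=8
parity: l₁+l₂+l₃ = 13 is odd

m_sum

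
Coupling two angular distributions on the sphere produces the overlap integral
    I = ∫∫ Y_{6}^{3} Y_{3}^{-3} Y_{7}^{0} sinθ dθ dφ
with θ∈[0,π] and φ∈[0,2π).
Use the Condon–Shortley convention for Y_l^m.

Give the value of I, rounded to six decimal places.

-0.117879

Rules hold: Σm=0, L=16 even, 3≤7≤9.
N = 13·7·15 = 1365
Δ = 2!·10!·4!/17! = 1/2042040
Racah Σ t=0..2: t=0:+1/207360 t=1:−1/57600 t=2:+1/207360 = -1/129600
⇒ 3j(6 3 7; 0 0 0)² = 168/12155, sgn +1
Racah Σ t=0..0: t=0:+1/1451520 = 1/1451520
⇒ 3j(6 3 7; 3 -3 0)² = 45/4862, sgn -1
4πI² = N·(3j₀)²·(3jₘ)² = 79380/454597
I = -1·√(0.174616/4π) = -0.11787924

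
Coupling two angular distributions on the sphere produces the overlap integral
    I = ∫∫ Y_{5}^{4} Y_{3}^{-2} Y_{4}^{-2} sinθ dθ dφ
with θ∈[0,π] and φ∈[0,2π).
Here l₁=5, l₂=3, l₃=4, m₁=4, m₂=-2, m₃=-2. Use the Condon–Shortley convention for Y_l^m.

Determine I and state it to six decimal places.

Checks pass: Σm=0; 12 even; l₃=4∈[2,8].
(2·5+1)(2·3+1)(2·4+1) = 693
Δ: 4! 6! 2! / 13! → 1/180180
sum: t=1:−1/576 t=2:+1/144 t=3:−1/576 = 1/288
3j²(5 3 4; 0 0 0) = Δ·Π!·Σ² = 20/1001  (sign +1)
sum: t=0:+1/2880 t=1:−1/8640 = 1/4320
3j²(5 3 4; 4 -2 -2) = Δ·Π!·Σ² = 8/429  (sign +1)
combine: 4πI² = 693·20/1001·8/429 = 480/1859
take √, sign +1: I = 0.14334284

0.143343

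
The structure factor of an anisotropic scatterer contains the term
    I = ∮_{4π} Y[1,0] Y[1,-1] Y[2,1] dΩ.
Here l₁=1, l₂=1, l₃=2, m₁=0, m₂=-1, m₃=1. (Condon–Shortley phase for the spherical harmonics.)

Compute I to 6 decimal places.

Rules hold: Σm=0, L=4 even, 0≤2≤2.
N = 3·3·5 = 45
Δ = 0!·2!·2!/5! = 1/30
Racah Σ t=0..0: t=0:+1/1 = 1/1
⇒ 3j(1 1 2; 0 0 0)² = 2/15, sgn +1
Racah Σ t=0..0: t=0:+1/2 = 1/2
⇒ 3j(1 1 2; 0 -1 1)² = 1/10, sgn -1
4πI² = N·(3j₀)²·(3jₘ)² = 3/5
I = -1·√(0.6/4π) = -0.21850969

-0.218510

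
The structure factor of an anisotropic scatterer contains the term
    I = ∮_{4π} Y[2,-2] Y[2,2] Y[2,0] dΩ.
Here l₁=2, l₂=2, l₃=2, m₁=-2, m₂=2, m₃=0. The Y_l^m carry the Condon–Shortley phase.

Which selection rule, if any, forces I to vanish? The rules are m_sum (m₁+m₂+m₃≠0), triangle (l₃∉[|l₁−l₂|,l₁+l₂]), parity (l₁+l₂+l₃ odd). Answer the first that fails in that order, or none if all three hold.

none

azimuthal sum: -2 + 2 + 0 = 0  ✓
0 ≤ 2 ≤ 4 (triangle on l)  ✓
L = 2 + 2 + 2 = 6 (even)  ✓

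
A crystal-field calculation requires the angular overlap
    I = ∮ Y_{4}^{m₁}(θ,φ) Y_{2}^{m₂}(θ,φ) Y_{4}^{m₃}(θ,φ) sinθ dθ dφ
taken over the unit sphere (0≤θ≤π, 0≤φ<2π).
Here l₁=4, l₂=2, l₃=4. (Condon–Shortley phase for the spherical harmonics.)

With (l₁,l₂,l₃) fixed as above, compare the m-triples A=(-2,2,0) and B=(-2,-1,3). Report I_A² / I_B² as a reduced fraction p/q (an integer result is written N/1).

36/35

Shared (l₁,l₂,l₃)=(4,2,4): N and (l;000)² cancel in I_A²/I_B².
A: Δ = 2!·6!·2!/11! = 1/13860; Racah Σ t=2..2: t=2:+1/192 = 1/192; ⇒ 3j(4 2 4; -2 2 0)² = 3/77, sgn +1
B: Δ = 2!·6!·2!/11! = 1/13860; Racah Σ t=0..1: t=0:+1/1440 t=1:−1/240 = -1/288; ⇒ 3j(4 2 4; -2 -1 3)² = 5/132, sgn +1
I_A²/I_B² = (3/77)/(5/132) = 36/35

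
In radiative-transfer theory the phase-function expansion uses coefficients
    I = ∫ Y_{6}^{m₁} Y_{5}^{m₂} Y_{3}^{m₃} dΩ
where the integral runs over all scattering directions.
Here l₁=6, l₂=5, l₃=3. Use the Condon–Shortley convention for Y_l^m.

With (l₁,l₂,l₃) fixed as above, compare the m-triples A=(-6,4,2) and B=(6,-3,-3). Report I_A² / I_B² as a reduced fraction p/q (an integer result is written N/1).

3/1

Same 6,5,3: normalisation and zero-m 3j drop out of the ratio.
A: Δ: 8! 4! 2! / 15! → 1/675675; sum: t=8:+1/967680 = 1/967680; 3j²(6 5 3; -6 4 2) = Δ·Π!·Σ² = 3/91  (sign -1)
B: Δ: 8! 4! 2! / 15! → 1/675675; sum: t=0:+1/1935360 = 1/1935360; 3j²(6 5 3; 6 -3 -3) = Δ·Π!·Σ² = 1/91  (sign +1)
I_A²/I_B² = (3/91)/(1/91) = 3/1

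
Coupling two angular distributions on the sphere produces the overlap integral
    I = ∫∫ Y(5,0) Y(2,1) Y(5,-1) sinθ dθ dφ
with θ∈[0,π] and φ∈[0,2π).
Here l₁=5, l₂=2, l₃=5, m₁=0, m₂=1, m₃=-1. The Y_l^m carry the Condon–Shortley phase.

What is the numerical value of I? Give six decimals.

-0.036166

Checks pass: Σm=0; 12 even; l₃=5∈[3,7].
(2·5+1)(2·2+1)(2·5+1) = 605
Δ: 2! 8! 2! / 13! → 1/38610
sum: t=0:+1/2880 t=1:−1/576 t=2:+1/2880 = -1/960
3j²(5 2 5; 0 0 0) = Δ·Π!·Σ² = 10/429  (sign +1)
sum: t=1:−1/1152 t=2:+1/1440 = -1/5760
3j²(5 2 5; 0 1 -1) = Δ·Π!·Σ² = 1/858  (sign -1)
combine: 4πI² = 605·10/429·1/858 = 25/1521
take √, sign -1: I = -0.03616600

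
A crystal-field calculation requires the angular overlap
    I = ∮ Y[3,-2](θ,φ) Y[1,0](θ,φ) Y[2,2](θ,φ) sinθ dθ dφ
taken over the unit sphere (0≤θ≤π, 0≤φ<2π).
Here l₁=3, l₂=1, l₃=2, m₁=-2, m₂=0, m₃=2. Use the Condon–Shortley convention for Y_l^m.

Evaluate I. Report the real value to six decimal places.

0.184674

Checks pass: Σm=0; 6 even; l₃=2∈[2,4].
(2·3+1)(2·1+1)(2·2+1) = 105
Δ: 2! 4! 0! / 7! → 1/105
sum: t=1:−1/4 = -1/4
3j²(3 1 2; 0 0 0) = Δ·Π!·Σ² = 3/35  (sign -1)
sum: t=1:−1/24 = -1/24
3j²(3 1 2; -2 0 2) = Δ·Π!·Σ² = 1/21  (sign -1)
combine: 4πI² = 105·3/35·1/21 = 3/7
take √, sign +1: I = 0.18467439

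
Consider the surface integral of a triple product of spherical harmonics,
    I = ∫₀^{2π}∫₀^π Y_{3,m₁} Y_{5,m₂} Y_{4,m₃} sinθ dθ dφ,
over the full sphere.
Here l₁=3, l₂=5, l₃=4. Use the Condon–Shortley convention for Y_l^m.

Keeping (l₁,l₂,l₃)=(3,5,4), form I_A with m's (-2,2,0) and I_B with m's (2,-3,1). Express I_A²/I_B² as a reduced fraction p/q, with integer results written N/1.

10/3

Same 3,5,4: normalisation and zero-m 3j drop out of the ratio.
A: Δ: 4! 2! 6! / 13! → 1/180180; sum: t=3:−1/576 t=4:+1/864 = -1/1728; 3j²(3 5 4; -2 2 0) = Δ·Π!·Σ² = 5/1287  (sign -1)
B: Δ: 4! 2! 6! / 13! → 1/180180; sum: t=0:+1/1152 t=1:−1/1440 = 1/5760; 3j²(3 5 4; 2 -3 1) = Δ·Π!·Σ² = 1/858  (sign -1)
I_A²/I_B² = (5/1287)/(1/858) = 10/3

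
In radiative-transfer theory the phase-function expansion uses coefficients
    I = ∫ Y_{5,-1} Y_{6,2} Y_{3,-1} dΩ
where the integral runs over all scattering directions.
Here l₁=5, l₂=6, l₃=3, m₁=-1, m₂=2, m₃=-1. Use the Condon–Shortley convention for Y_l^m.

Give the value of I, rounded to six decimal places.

0.134828

Rules hold: Σm=0, L=14 even, 1≤3≤11.
N = 11·13·7 = 1001
Δ = 8!·2!·4!/15! = 1/675675
Racah Σ t=3..5: t=3:−1/8640 t=4:+1/2304 t=5:−1/8640 = 7/34560
⇒ 3j(5 6 3; 0 0 0)² = 7/429, sgn -1
Racah Σ t=4..6: t=4:+1/27648 t=5:−1/4320 t=6:+1/11520 = -1/9216
⇒ 3j(5 6 3; -1 2 -1)² = 2/143, sgn -1
4πI² = N·(3j₀)²·(3jₘ)² = 98/429
I = +1·√(0.228438/4π) = 0.13482780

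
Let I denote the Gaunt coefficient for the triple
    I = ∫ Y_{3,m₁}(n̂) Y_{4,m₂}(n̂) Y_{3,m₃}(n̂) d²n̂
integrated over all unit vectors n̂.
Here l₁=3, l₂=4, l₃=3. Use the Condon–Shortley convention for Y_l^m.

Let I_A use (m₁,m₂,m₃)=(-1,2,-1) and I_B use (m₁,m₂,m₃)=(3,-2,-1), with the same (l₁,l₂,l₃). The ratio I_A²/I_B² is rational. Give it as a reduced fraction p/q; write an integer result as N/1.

20/27

Shared (l₁,l₂,l₃)=(3,4,3): N and (l;000)² cancel in I_A²/I_B².
A: Δ = 4!·2!·4!/11! = 1/34650; Racah Σ t=2..4: t=2:+1/192 t=3:−1/36 t=4:+1/192 = -5/288; ⇒ 3j(3 4 3; -1 2 -1)² = 20/693, sgn -1
B: Δ = 4!·2!·4!/11! = 1/34650; Racah Σ t=0..0: t=0:+1/192 = 1/192; ⇒ 3j(3 4 3; 3 -2 -1)² = 3/77, sgn +1
I_A²/I_B² = (20/693)/(3/77) = 20/27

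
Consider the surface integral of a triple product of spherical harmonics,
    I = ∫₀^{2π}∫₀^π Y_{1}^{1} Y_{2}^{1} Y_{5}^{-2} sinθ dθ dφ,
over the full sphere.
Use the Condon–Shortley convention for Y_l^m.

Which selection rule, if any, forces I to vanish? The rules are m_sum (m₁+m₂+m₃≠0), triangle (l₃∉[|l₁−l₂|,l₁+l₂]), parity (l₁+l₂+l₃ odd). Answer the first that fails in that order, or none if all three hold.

azimuthal sum: 1 + 1 − 2 = 0  ✓
1 ≤ 5 ≤ 3 (triangle on l)  ✗
L = 1 + 2 + 5 = 8 (even)

triangle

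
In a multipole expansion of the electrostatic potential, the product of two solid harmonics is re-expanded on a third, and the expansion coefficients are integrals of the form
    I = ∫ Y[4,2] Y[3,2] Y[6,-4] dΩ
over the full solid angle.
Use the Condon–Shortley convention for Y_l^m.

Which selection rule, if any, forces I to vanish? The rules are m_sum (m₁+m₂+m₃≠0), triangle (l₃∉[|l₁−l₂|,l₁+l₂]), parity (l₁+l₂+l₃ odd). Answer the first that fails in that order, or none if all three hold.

parity

Σmᵢ = 0  ✓
l₃∈[|l₁−l₂|,l₁+l₂]=[1,7], have l₃=6  ✓
Σlᵢ = 13 ⇒ odd  ✗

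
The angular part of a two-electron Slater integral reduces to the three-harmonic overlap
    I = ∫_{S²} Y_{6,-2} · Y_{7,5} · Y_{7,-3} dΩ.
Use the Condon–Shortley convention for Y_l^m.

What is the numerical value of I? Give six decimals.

Rules hold: Σm=0, L=20 even, 1≤7≤13.
N = 13·15·15 = 2925
Δ = 6!·6!·8!/21! = 1/2444321880
Racah Σ t=0..6: t=0:+1/2612736000 t=1:−1/20736000 t=2:+1/1658880 t=3:−1/746496 t=4:+1/1658880 t=5:−1/20736000 t=6:+1/2612736000 = -1/4354560
⇒ 3j(6 7 7; 0 0 0)² = 1000/138567, sgn +1
Racah Σ t=4..6: t=4:+1/92897280 t=5:−1/21772800 t=6:+1/49766400 = -1/66355200
⇒ 3j(6 7 7; -2 5 -3)² = 63/8398, sgn -1
4πI² = N·(3j₀)²·(3jₘ)² = 2362500/14919047
I = -1·√(0.158355/4π) = -0.11225623

-0.112256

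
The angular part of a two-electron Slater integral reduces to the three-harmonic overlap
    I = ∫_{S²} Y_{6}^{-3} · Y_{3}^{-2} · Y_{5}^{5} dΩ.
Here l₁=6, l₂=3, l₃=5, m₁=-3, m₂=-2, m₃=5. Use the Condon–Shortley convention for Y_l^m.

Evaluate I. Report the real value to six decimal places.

m-sum 0 ✓  L=14 even ✓  3≤5≤9 ✓
Π(2lᵢ+1) = 13×7×11 = 1001
triangle coeff Δ(6,3,5) = 1/675675
Σ_t [1,3]: t=1:−1/8640 t=2:+1/2304 t=3:−1/8640 = 7/34560
(3j)²=7/429 [(6 3 5; 0 0 0)], sign=-1
Σ_t [1,1]: t=1:−1/483840 = -1/483840
(3j)²=6/1001 [(6 3 5; -3 -2 5)], sign=-1
⇒ 4πI² = 14/143
I = (+1)√(14/143/(4π)) = 0.08826552

0.088266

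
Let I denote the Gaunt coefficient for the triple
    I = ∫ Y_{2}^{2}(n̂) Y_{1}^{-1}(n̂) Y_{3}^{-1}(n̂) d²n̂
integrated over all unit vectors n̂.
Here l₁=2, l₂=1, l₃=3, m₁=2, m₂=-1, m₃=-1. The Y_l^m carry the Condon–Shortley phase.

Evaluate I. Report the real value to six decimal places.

-0.082589

m-sum 0 ✓  L=6 even ✓  1≤3≤3 ✓
Π(2lᵢ+1) = 5×3×7 = 105
triangle coeff Δ(2,1,3) = 1/105
Σ_t [0,0]: t=0:+1/4 = 1/4
(3j)²=3/35 [(2 1 3; 0 0 0)], sign=-1
Σ_t [0,0]: t=0:+1/48 = 1/48
(3j)²=1/105 [(2 1 3; 2 -1 -1)], sign=+1
⇒ 4πI² = 3/35
I = (-1)√(3/35/(4π)) = -0.08258890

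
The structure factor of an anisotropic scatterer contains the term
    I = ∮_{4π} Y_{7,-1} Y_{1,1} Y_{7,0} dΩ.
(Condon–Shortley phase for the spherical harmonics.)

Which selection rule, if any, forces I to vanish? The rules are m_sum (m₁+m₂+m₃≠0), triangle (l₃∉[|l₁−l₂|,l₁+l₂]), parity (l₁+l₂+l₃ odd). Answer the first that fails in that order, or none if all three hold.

m₁+m₂+m₃ = -1 + 1 + 0 = 0  ✓
triangle: |7−1|=6 ≤ l₃=7 ≤ 7+1=8  ✓
parity: l₁+l₂+l₃ = 15 is odd  ✗

parity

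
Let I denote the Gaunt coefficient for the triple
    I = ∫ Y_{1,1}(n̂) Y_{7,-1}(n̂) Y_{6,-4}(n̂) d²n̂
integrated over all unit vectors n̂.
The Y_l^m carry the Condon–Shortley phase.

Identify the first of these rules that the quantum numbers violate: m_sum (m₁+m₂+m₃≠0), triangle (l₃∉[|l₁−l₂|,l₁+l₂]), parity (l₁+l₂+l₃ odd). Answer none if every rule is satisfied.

m_sum

azimuthal sum: 1 − 1 − 4 = -4  ✗
6 ≤ 6 ≤ 8 (triangle on l)
L = 1 + 7 + 6 = 14 (even)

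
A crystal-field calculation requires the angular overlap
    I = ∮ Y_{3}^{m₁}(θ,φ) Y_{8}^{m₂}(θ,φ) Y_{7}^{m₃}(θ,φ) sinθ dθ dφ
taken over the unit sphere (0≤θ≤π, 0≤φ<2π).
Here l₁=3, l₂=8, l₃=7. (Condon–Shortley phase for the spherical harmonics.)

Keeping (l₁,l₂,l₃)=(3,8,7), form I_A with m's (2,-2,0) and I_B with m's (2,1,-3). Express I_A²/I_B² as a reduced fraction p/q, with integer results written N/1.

Shared (l₁,l₂,l₃)=(3,8,7): N and (l;000)² cancel in I_A²/I_B².
A: Δ = 4!·2!·12!/19! = 1/5290740; Racah Σ t=0..1: t=0:+1/12441600 t=1:−1/7257600 = -1/17418240; ⇒ 3j(3 8 7; 2 -2 0)² = 125/25194, sgn +1
B: Δ = 4!·2!·12!/19! = 1/5290740; Racah Σ t=0..1: t=0:+1/52254720 t=1:−1/11612160 = -1/14929920; ⇒ 3j(3 8 7; 2 1 -3)² = 1225/75582, sgn -1
I_A²/I_B² = (125/25194)/(1225/75582) = 15/49

15/49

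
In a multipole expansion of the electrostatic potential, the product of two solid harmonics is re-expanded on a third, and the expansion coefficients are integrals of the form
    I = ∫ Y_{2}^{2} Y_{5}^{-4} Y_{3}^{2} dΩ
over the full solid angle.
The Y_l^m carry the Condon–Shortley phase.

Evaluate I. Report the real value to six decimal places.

0.268967

Rules hold: Σm=0, L=10 even, 3≤3≤7.
N = 5·11·7 = 385
Δ = 4!·0!·6!/11! = 1/2310
Racah Σ t=2..2: t=2:+1/144 = 1/144
⇒ 3j(2 5 3; 0 0 0)² = 10/231, sgn -1
Racah Σ t=0..0: t=0:+1/2880 = 1/2880
⇒ 3j(2 5 3; 2 -4 2)² = 3/55, sgn -1
4πI² = N·(3j₀)²·(3jₘ)² = 10/11
I = +1·√(0.909091/4π) = 0.26896683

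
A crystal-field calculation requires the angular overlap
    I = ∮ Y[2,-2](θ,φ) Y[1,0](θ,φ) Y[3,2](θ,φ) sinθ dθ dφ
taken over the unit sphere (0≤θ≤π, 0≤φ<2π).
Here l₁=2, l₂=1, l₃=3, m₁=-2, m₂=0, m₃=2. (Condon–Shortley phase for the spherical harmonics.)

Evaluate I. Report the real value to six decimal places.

m-sum 0 ✓  L=6 even ✓  1≤3≤3 ✓
Π(2lᵢ+1) = 5×3×7 = 105
triangle coeff Δ(2,1,3) = 1/105
Σ_t [0,0]: t=0:+1/4 = 1/4
(3j)²=3/35 [(2 1 3; 0 0 0)], sign=-1
Σ_t [0,0]: t=0:+1/24 = 1/24
(3j)²=1/21 [(2 1 3; -2 0 2)], sign=-1
⇒ 4πI² = 3/7
I = (+1)√(3/7/(4π)) = 0.18467439

0.184674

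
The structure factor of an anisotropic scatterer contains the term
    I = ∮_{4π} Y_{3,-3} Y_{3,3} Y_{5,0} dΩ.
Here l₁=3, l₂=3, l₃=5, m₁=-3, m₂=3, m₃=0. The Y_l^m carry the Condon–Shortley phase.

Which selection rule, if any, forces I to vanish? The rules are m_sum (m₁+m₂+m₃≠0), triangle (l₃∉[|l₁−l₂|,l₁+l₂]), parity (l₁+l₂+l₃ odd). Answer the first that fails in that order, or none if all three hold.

azimuthal sum: -3 + 3 + 0 = 0  ✓
0 ≤ 5 ≤ 6 (triangle on l)  ✓
L = 3 + 3 + 5 = 11 (odd)  ✗

parity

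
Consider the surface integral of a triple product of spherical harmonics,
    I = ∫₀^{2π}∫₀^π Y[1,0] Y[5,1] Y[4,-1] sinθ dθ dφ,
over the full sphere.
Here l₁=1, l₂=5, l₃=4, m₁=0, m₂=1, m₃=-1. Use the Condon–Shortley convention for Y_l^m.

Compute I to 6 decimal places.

Checks pass: Σm=0; 10 even; l₃=4∈[4,6].
(2·1+1)(2·5+1)(2·4+1) = 297
Δ: 2! 0! 8! / 11! → 1/495
sum: t=1:−1/576 = -1/576
3j²(1 5 4; 0 0 0) = Δ·Π!·Σ² = 5/99  (sign -1)
sum: t=1:−1/720 = -1/720
3j²(1 5 4; 0 1 -1) = Δ·Π!·Σ² = 8/165  (sign +1)
combine: 4πI² = 297·5/99·8/165 = 8/11
take √, sign -1: I = -0.24057125

-0.240571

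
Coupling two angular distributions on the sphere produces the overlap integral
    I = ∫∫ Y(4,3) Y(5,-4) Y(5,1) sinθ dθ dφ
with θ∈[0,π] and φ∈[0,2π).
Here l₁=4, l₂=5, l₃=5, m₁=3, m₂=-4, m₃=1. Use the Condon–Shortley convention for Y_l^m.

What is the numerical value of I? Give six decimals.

-0.168084

Rules hold: Σm=0, L=14 even, 1≤5≤9.
N = 9·11·11 = 1089
Δ = 4!·4!·6!/15! = 1/3153150
Racah Σ t=0..4: t=0:+1/69120 t=1:−1/1728 t=2:+1/576 t=3:−1/1728 t=4:+1/69120 = 7/11520
⇒ 3j(4 5 5; 0 0 0)² = 2/143, sgn -1
Racah Σ t=0..1: t=0:+1/17280 t=1:−1/103680 = 1/20736
⇒ 3j(4 5 5; 3 -4 1)² = 10/429, sgn +1
4πI² = N·(3j₀)²·(3jₘ)² = 60/169
I = -1·√(0.35503/4π) = -0.16808437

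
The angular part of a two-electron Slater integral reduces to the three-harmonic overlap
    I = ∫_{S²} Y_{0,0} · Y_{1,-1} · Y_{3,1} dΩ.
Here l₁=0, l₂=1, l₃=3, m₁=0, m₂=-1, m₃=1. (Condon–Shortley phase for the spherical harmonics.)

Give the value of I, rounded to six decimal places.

|0−1|≤3≤0+1 violated ⇒ I = 0

0.000000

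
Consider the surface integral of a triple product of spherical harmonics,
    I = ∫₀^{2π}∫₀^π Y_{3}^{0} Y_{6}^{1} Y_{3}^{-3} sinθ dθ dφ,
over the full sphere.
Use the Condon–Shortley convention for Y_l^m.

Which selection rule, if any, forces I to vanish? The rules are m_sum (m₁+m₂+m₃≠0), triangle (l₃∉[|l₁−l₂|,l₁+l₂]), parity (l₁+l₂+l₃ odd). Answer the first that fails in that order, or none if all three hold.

m_sum

azimuthal sum: 0 + 1 − 3 = -2  ✗
3 ≤ 3 ≤ 9 (triangle on l)
L = 3 + 6 + 3 = 12 (even)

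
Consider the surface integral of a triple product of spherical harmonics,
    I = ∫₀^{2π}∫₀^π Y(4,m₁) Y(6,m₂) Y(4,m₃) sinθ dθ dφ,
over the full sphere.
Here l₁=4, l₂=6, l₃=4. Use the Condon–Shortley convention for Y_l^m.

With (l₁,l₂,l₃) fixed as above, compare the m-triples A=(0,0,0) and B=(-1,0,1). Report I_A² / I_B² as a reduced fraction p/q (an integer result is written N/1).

Same 4,6,4: normalisation and zero-m 3j drop out of the ratio.
A: Δ: 6! 2! 6! / 15! → 1/1261260; sum: t=2:+1/4608 t=3:−1/1296 t=4:+1/4608 = -7/20736; 3j²(4 6 4; 0 0 0) = Δ·Π!·Σ² = 20/1287  (sign -1)
B: Δ: 6! 2! 6! / 15! → 1/1261260; sum: t=3:−1/2592 t=4:+1/2304 t=5:−1/28800 = 7/518400; 3j²(4 6 4; -1 0 1) = Δ·Π!·Σ² = 1/25740  (sign -1)
I_A²/I_B² = (20/1287)/(1/25740) = 400/1

400/1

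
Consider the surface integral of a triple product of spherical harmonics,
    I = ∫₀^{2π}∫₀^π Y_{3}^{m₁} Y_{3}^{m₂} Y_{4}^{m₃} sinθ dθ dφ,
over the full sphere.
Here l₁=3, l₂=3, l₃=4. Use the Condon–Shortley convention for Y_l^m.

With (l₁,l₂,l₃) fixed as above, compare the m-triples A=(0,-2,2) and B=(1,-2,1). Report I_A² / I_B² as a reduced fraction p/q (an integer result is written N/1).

Shared (l₁,l₂,l₃)=(3,3,4): N and (l;000)² cancel in I_A²/I_B².
A: Δ = 2!·4!·4!/11! = 1/34650; Racah Σ t=0..1: t=0:+1/72 t=1:−1/96 = 1/288; ⇒ 3j(3 3 4; 0 -2 2)² = 1/462, sgn +1
B: Δ = 2!·4!·4!/11! = 1/34650; Racah Σ t=0..1: t=0:+1/48 t=1:−1/144 = 1/72; ⇒ 3j(3 3 4; 1 -2 1)² = 16/693, sgn -1
I_A²/I_B² = (1/462)/(16/693) = 3/32

3/32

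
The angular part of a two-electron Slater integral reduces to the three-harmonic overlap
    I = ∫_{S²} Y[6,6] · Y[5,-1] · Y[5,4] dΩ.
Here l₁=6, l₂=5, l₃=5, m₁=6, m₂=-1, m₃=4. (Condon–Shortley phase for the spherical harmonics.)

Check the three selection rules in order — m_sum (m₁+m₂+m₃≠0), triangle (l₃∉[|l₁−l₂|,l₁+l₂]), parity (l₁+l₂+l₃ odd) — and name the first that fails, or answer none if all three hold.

azimuthal sum: 6 − 1 + 4 = 9  ✗
1 ≤ 5 ≤ 11 (triangle on l)
L = 6 + 5 + 5 = 16 (even)

m_sum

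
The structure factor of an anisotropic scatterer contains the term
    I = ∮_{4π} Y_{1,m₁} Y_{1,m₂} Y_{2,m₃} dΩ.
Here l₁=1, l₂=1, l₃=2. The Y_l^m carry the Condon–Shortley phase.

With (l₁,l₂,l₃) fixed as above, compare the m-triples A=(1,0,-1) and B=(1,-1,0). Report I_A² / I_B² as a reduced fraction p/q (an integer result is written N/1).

l's match ⇒ only the (l;m) 3-j factors differ between A and B.
A: triangle coeff Δ(1,1,2) = 1/30; Σ_t [0,0]: t=0:+1/2 = 1/2; (3j)²=1/10 [(1 1 2; 1 0 -1)], sign=-1
B: triangle coeff Δ(1,1,2) = 1/30; Σ_t [0,0]: t=0:+1/4 = 1/4; (3j)²=1/30 [(1 1 2; 1 -1 0)], sign=+1
I_A²/I_B² = (1/10)/(1/30) = 3/1

3/1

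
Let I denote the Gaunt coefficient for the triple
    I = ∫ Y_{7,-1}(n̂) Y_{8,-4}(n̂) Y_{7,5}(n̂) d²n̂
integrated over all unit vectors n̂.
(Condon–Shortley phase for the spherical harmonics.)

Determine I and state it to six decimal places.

Checks pass: Σm=0; 22 even; l₃=7∈[1,15].
(2·7+1)(2·8+1)(2·7+1) = 3825
Δ: 8! 6! 8! / 23! → 1/22086194130
sum: t=1:−1/18289152000 t=2:+1/248832000 t=3:−1/24883200 t=4:+1/11943936 t=5:−1/24883200 t=6:+1/248832000 t=7:−1/18289152000 = 11/975421440
3j²(7 8 7; 0 0 0) = Δ·Π!·Σ² = 1750/289731  (sign -1)
sum: t=2:+1/1492992000 t=3:−1/435456000 t=4:+1/1114767360 = -61/83607552000
3j²(7 8 7; -1 -4 5) = Δ·Π!·Σ² = 3721/482885  (sign -1)
combine: 4πI² = 3825·1750/289731·3721/482885 = 97676250/548653937
take √, sign +1: I = 0.11902558

0.119026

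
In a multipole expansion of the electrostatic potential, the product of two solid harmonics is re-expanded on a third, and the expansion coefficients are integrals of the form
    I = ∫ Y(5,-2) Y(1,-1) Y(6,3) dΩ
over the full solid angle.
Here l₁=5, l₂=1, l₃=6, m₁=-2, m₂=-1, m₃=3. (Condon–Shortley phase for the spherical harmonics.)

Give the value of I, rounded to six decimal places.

-0.245154

Checks pass: Σm=0; 12 even; l₃=6∈[4,6].
(2·5+1)(2·1+1)(2·6+1) = 429
Δ: 0! 10! 2! / 13! → 1/858
sum: t=0:+1/14400 = 1/14400
3j²(5 1 6; 0 0 0) = Δ·Π!·Σ² = 6/143  (sign +1)
sum: t=0:+1/60480 = 1/60480
3j²(5 1 6; -2 -1 3) = Δ·Π!·Σ² = 6/143  (sign -1)
combine: 4πI² = 429·6/143·6/143 = 108/143
take √, sign -1: I = -0.24515397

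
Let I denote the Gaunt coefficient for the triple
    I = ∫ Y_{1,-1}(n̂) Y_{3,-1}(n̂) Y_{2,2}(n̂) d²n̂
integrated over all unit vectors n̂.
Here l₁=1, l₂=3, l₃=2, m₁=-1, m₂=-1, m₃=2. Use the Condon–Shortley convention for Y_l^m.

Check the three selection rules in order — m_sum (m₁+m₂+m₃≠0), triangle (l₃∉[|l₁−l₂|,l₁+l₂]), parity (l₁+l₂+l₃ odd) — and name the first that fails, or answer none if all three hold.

none

Σmᵢ = 0  ✓
l₃∈[|l₁−l₂|,l₁+l₂]=[2,4], have l₃=2  ✓
Σlᵢ = 6 ⇒ even  ✓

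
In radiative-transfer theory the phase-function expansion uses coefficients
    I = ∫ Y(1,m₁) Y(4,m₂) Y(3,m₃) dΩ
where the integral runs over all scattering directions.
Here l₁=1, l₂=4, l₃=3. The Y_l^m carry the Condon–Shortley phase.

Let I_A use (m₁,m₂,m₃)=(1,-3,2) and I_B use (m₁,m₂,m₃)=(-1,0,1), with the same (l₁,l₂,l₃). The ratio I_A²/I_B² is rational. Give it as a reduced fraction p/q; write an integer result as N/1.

Same 1,4,3: normalisation and zero-m 3j drop out of the ratio.
A: Δ: 2! 0! 6! / 9! → 1/252; sum: t=0:+1/240 = 1/240; 3j²(1 4 3; 1 -3 2) = Δ·Π!·Σ² = 1/12  (sign -1)
B: Δ: 2! 0! 6! / 9! → 1/252; sum: t=2:+1/96 = 1/96; 3j²(1 4 3; -1 0 1) = Δ·Π!·Σ² = 1/42  (sign +1)
I_A²/I_B² = (1/12)/(1/42) = 7/2

7/2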